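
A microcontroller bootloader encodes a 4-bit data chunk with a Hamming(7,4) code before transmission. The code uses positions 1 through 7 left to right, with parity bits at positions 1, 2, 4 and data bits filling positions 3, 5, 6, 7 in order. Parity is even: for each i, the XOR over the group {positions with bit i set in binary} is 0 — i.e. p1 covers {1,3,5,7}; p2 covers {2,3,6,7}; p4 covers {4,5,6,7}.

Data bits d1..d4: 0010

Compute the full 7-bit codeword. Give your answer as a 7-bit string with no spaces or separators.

Place data at non-parity positions: p1 p2 0 p4 0 1 0
p1 (pos 1,3,5,7): XOR of data positions = 0⊕0⊕0 = 0
p2 (pos 2,3,6,7): XOR of data positions = 0⊕1⊕0 = 1
p4 (pos 4,5,6,7): XOR of data positions = 0⊕1⊕0 = 1
Codeword: 0101010

0101010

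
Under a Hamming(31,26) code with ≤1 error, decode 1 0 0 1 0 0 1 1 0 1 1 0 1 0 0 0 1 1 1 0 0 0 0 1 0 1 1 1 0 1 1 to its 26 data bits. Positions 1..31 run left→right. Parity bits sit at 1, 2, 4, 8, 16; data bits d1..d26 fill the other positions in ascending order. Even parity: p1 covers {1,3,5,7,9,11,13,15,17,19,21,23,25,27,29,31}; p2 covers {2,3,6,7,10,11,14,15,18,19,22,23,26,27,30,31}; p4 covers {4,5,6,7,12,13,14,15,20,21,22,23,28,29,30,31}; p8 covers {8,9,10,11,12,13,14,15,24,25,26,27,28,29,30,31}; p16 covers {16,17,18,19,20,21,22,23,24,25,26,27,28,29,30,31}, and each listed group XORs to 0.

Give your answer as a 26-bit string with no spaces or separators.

00010110100101000010111011

s1 (pos 1,3,5,7,9,11,13,15,17,19,21,23,25,27,29,31): 1⊕0⊕0⊕1⊕0⊕1⊕1⊕0⊕1⊕1⊕0⊕0⊕0⊕1⊕0⊕1 = 0
s2 (pos 2,3,6,7,10,11,14,15,18,19,22,23,26,27,30,31): 0⊕0⊕0⊕1⊕1⊕1⊕0⊕0⊕1⊕1⊕0⊕0⊕1⊕1⊕1⊕1 = 1
s4 (pos 4,5,6,7,12,13,14,15,20,21,22,23,28,29,30,31): 1⊕0⊕0⊕1⊕0⊕1⊕0⊕0⊕0⊕0⊕0⊕0⊕1⊕0⊕1⊕1 = 0
s8 (pos 8,9,10,11,12,13,14,15,24,25,26,27,28,29,30,31): 1⊕0⊕1⊕1⊕0⊕1⊕0⊕0⊕1⊕0⊕1⊕1⊕1⊕0⊕1⊕1 = 0
s16 (pos 16,17,18,19,20,21,22,23,24,25,26,27,28,29,30,31): 0⊕1⊕1⊕1⊕0⊕0⊕0⊕0⊕1⊕0⊕1⊕1⊕1⊕0⊕1⊕1 = 1
Syndrome s16…s1 = 10010 → error at position 18.
Flip position 18: 1001001101101000111000010111011 → 1001001101101000101000010111011
Read data bits from positions 3,5,6,7,9,10,11,12,13,14,15,17,18,19,20,21,22,23,24,25,26,27,28,29,30,31: 00010110100101000010111011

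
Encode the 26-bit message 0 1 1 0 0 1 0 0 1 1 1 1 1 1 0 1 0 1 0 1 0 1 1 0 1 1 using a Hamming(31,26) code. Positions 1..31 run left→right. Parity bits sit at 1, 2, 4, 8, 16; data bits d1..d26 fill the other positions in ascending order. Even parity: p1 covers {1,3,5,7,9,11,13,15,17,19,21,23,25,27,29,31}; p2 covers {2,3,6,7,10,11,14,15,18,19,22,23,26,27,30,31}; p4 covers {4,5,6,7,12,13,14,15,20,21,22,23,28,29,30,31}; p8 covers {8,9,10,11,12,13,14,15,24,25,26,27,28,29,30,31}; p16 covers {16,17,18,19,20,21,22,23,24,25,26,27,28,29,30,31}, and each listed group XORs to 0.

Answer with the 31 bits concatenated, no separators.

0000110101001110111010101011011

Place data at non-parity positions: p1 p2 0 p4 1 1 0 p8 0 1 0 0 1 1 1 p16 1 1 1 0 1 0 1 0 1 0 1 1 0 1 1
p1 (pos 1,3,5,7,9,11,13,15,17,19,21,23,25,27,29,31): XOR of data positions = 0⊕1⊕0⊕0⊕0⊕1⊕1⊕1⊕1⊕1⊕1⊕1⊕1⊕0⊕1 = 0
p2 (pos 2,3,6,7,10,11,14,15,18,19,22,23,26,27,30,31): XOR of data positions = 0⊕1⊕0⊕1⊕0⊕1⊕1⊕1⊕1⊕0⊕1⊕0⊕1⊕1⊕1 = 0
p4 (pos 4,5,6,7,12,13,14,15,20,21,22,23,28,29,30,31): XOR of data positions = 1⊕1⊕0⊕0⊕1⊕1⊕1⊕0⊕1⊕0⊕1⊕1⊕0⊕1⊕1 = 0
p8 (pos 8,9,10,11,12,13,14,15,24,25,26,27,28,29,30,31): XOR of data positions = 0⊕1⊕0⊕0⊕1⊕1⊕1⊕0⊕1⊕0⊕1⊕1⊕0⊕1⊕1 = 1
p16 (pos 16,17,18,19,20,21,22,23,24,25,26,27,28,29,30,31): XOR of data positions = 1⊕1⊕1⊕0⊕1⊕0⊕1⊕0⊕1⊕0⊕1⊕1⊕0⊕1⊕1 = 0
Codeword: 0000110101001110111010101011011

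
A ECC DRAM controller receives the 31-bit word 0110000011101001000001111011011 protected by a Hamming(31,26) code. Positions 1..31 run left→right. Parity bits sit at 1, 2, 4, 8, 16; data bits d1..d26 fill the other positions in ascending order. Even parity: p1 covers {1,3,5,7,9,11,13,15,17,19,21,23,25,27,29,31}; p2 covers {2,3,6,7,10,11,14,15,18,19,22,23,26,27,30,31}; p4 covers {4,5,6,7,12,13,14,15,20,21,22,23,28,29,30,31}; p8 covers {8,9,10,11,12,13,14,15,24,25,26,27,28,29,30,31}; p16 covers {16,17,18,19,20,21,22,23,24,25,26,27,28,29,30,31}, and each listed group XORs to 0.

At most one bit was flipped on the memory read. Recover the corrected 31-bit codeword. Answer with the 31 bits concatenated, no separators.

s1 (pos 1,3,5,7,9,11,13,15,17,19,21,23,25,27,29,31): 0⊕1⊕0⊕0⊕1⊕1⊕1⊕0⊕0⊕0⊕0⊕1⊕1⊕1⊕0⊕1 = 0
s2 (pos 2,3,6,7,10,11,14,15,18,19,22,23,26,27,30,31): 1⊕1⊕0⊕0⊕1⊕1⊕0⊕0⊕0⊕0⊕1⊕1⊕0⊕1⊕1⊕1 = 1
s4 (pos 4,5,6,7,12,13,14,15,20,21,22,23,28,29,30,31): 0⊕0⊕0⊕0⊕0⊕1⊕0⊕0⊕0⊕0⊕1⊕1⊕1⊕0⊕1⊕1 = 0
s8 (pos 8,9,10,11,12,13,14,15,24,25,26,27,28,29,30,31): 0⊕1⊕1⊕1⊕0⊕1⊕0⊕0⊕1⊕1⊕0⊕1⊕1⊕0⊕1⊕1 = 0
s16 (pos 16,17,18,19,20,21,22,23,24,25,26,27,28,29,30,31): 1⊕0⊕0⊕0⊕0⊕0⊕1⊕1⊕1⊕1⊕0⊕1⊕1⊕0⊕1⊕1 = 1
Syndrome s16…s1 = 10010 → error at position 18.
Flip position 18: 0110000011101001000001111011011 → 0110000011101001010001111011011

0110000011101001010001111011011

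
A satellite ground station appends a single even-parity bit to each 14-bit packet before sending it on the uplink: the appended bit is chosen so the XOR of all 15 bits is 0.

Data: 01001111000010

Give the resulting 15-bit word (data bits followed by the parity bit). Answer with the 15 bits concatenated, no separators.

010011110000100

XOR of the 14 data bits: 0⊕1⊕0⊕0⊕1⊕1⊕1⊕1⊕0⊕0⊕0⊕0⊕1⊕0 = 0
Parity bit = 0 (so all 15 bits XOR to 0).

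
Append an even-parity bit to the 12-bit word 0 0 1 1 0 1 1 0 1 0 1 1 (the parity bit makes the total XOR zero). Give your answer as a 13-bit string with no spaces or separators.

0011011010111

XOR of the 12 data bits: 0⊕0⊕1⊕1⊕0⊕1⊕1⊕0⊕1⊕0⊕1⊕1 = 1
Parity bit = 1 (so all 13 bits XOR to 0).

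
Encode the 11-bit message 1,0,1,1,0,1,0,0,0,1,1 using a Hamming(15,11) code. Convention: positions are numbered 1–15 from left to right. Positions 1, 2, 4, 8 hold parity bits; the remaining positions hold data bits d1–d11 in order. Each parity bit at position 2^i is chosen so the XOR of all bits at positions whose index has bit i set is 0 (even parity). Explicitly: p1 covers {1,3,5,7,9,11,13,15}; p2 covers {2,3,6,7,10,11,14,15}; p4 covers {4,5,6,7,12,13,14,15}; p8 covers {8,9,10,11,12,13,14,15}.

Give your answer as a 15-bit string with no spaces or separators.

101001110100011

Place data at non-parity positions: p1 p2 1 p4 0 1 1 p8 0 1 0 0 0 1 1
p1 (pos 1,3,5,7,9,11,13,15): XOR of data positions = 1⊕0⊕1⊕0⊕0⊕0⊕1 = 1
p2 (pos 2,3,6,7,10,11,14,15): XOR of data positions = 1⊕1⊕1⊕1⊕0⊕1⊕1 = 0
p4 (pos 4,5,6,7,12,13,14,15): XOR of data positions = 0⊕1⊕1⊕0⊕0⊕1⊕1 = 0
p8 (pos 8,9,10,11,12,13,14,15): XOR of data positions = 0⊕1⊕0⊕0⊕0⊕1⊕1 = 1
Codeword: 101001110100011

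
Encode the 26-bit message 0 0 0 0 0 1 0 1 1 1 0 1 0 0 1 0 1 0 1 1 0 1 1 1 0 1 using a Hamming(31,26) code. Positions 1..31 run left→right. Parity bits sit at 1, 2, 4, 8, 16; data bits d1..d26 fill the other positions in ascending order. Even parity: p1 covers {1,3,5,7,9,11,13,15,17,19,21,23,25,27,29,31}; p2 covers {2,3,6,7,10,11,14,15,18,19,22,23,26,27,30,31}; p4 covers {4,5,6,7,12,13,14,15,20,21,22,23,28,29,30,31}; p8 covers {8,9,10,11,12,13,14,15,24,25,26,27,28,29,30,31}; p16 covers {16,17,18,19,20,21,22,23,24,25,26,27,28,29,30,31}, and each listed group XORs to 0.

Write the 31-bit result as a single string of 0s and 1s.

Place data at non-parity positions: p1 p2 0 p4 0 0 0 p8 0 1 0 1 1 1 0 p16 1 0 0 1 0 1 0 1 1 0 1 1 1 0 1
p1 (pos 1,3,5,7,9,11,13,15,17,19,21,23,25,27,29,31): XOR of data positions = 0⊕0⊕0⊕0⊕0⊕1⊕0⊕1⊕0⊕0⊕0⊕1⊕1⊕1⊕1 = 0
p2 (pos 2,3,6,7,10,11,14,15,18,19,22,23,26,27,30,31): XOR of data positions = 0⊕0⊕0⊕1⊕0⊕1⊕0⊕0⊕0⊕1⊕0⊕0⊕1⊕0⊕1 = 1
p4 (pos 4,5,6,7,12,13,14,15,20,21,22,23,28,29,30,31): XOR of data positions = 0⊕0⊕0⊕1⊕1⊕1⊕0⊕1⊕0⊕1⊕0⊕1⊕1⊕0⊕1 = 0
p8 (pos 8,9,10,11,12,13,14,15,24,25,26,27,28,29,30,31): XOR of data positions = 0⊕1⊕0⊕1⊕1⊕1⊕0⊕1⊕1⊕0⊕1⊕1⊕1⊕0⊕1 = 0
p16 (pos 16,17,18,19,20,21,22,23,24,25,26,27,28,29,30,31): XOR of data positions = 1⊕0⊕0⊕1⊕0⊕1⊕0⊕1⊕1⊕0⊕1⊕1⊕1⊕0⊕1 = 1
Codeword: 0100000001011101100101011011101

0100000001011101100101011011101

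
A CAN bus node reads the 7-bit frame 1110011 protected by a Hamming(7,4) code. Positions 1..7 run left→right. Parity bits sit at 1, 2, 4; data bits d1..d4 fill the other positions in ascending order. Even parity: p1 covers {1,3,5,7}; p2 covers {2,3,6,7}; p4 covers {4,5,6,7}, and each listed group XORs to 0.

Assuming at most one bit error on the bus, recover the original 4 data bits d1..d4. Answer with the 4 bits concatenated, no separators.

s1 (pos 1,3,5,7): 1⊕1⊕0⊕1 = 1
s2 (pos 2,3,6,7): 1⊕1⊕1⊕1 = 0
s4 (pos 4,5,6,7): 0⊕0⊕1⊕1 = 0
Syndrome s4…s1 = 001 → error at position 1.
Flip position 1: 1110011 → 0110011
Read data bits from positions 3,5,6,7: 1011

1011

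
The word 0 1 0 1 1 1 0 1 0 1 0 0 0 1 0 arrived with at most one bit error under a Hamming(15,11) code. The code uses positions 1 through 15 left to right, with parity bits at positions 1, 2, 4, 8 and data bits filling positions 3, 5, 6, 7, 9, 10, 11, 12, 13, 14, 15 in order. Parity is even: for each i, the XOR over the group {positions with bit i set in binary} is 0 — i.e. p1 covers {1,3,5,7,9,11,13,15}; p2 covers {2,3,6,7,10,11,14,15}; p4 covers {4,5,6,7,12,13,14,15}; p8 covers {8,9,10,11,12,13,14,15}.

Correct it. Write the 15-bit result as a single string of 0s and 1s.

010111011100010

s1 (pos 1,3,5,7,9,11,13,15): 0⊕0⊕1⊕0⊕0⊕0⊕0⊕0 = 1
s2 (pos 2,3,6,7,10,11,14,15): 1⊕0⊕1⊕0⊕1⊕0⊕1⊕0 = 0
s4 (pos 4,5,6,7,12,13,14,15): 1⊕1⊕1⊕0⊕0⊕0⊕1⊕0 = 0
s8 (pos 8,9,10,11,12,13,14,15): 1⊕0⊕1⊕0⊕0⊕0⊕1⊕0 = 1
Syndrome s8…s1 = 1001 → error at position 9.
Flip position 9: 010111010100010 → 010111011100010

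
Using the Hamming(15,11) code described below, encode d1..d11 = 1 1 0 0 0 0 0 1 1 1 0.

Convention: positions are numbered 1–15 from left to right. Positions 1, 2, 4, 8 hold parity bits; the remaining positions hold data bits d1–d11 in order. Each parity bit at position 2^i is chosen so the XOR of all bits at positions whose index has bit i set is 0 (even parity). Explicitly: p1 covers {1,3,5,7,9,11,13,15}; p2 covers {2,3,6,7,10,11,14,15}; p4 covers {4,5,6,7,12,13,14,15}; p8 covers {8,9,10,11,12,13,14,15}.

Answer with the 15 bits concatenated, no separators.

Place data at non-parity positions: p1 p2 1 p4 1 0 0 p8 0 0 0 1 1 1 0
p1 (pos 1,3,5,7,9,11,13,15): XOR of data positions = 1⊕1⊕0⊕0⊕0⊕1⊕0 = 1
p2 (pos 2,3,6,7,10,11,14,15): XOR of data positions = 1⊕0⊕0⊕0⊕0⊕1⊕0 = 0
p4 (pos 4,5,6,7,12,13,14,15): XOR of data positions = 1⊕0⊕0⊕1⊕1⊕1⊕0 = 0
p8 (pos 8,9,10,11,12,13,14,15): XOR of data positions = 0⊕0⊕0⊕1⊕1⊕1⊕0 = 1
Codeword: 101010010001110

101010010001110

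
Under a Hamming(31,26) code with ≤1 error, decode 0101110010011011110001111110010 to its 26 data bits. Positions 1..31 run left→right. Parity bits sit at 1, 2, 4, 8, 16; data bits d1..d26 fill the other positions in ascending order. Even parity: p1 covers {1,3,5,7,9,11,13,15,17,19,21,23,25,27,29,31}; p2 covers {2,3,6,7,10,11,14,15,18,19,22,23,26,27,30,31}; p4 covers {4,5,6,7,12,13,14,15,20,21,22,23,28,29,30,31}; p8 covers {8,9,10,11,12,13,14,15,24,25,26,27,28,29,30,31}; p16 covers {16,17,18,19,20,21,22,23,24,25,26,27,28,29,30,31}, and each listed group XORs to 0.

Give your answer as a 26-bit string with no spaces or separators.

s1 (pos 1,3,5,7,9,11,13,15,17,19,21,23,25,27,29,31): 0⊕0⊕1⊕0⊕1⊕0⊕1⊕1⊕1⊕0⊕0⊕1⊕1⊕1⊕0⊕0 = 0
s2 (pos 2,3,6,7,10,11,14,15,18,19,22,23,26,27,30,31): 1⊕0⊕1⊕0⊕0⊕0⊕0⊕1⊕1⊕0⊕1⊕1⊕1⊕1⊕1⊕0 = 1
s4 (pos 4,5,6,7,12,13,14,15,20,21,22,23,28,29,30,31): 1⊕1⊕1⊕0⊕1⊕1⊕0⊕1⊕0⊕0⊕1⊕1⊕0⊕0⊕1⊕0 = 1
s8 (pos 8,9,10,11,12,13,14,15,24,25,26,27,28,29,30,31): 0⊕1⊕0⊕0⊕1⊕1⊕0⊕1⊕1⊕1⊕1⊕1⊕0⊕0⊕1⊕0 = 1
s16 (pos 16,17,18,19,20,21,22,23,24,25,26,27,28,29,30,31): 1⊕1⊕1⊕0⊕0⊕0⊕1⊕1⊕1⊕1⊕1⊕1⊕0⊕0⊕1⊕0 = 0
Syndrome s16…s1 = 01110 → error at position 14.
Flip position 14: 0101110010011011110001111110010 → 0101110010011111110001111110010
Read data bits from positions 3,5,6,7,9,10,11,12,13,14,15,17,18,19,20,21,22,23,24,25,26,27,28,29,30,31: 01101001111110001111110010

01101001111110001111110010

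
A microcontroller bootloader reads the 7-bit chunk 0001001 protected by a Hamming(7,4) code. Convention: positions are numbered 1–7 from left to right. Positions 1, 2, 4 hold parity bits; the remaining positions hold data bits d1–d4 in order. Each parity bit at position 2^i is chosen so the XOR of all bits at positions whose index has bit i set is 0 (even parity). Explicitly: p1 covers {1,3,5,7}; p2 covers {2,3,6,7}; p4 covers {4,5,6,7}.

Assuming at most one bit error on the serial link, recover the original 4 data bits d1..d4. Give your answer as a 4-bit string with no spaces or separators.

s1 (pos 1,3,5,7): 0⊕0⊕0⊕1 = 1
s2 (pos 2,3,6,7): 0⊕0⊕0⊕1 = 1
s4 (pos 4,5,6,7): 1⊕0⊕0⊕1 = 0
Syndrome s4…s1 = 011 → error at position 3.
Flip position 3: 0001001 → 0011001
Read data bits from positions 3,5,6,7: 1001

1001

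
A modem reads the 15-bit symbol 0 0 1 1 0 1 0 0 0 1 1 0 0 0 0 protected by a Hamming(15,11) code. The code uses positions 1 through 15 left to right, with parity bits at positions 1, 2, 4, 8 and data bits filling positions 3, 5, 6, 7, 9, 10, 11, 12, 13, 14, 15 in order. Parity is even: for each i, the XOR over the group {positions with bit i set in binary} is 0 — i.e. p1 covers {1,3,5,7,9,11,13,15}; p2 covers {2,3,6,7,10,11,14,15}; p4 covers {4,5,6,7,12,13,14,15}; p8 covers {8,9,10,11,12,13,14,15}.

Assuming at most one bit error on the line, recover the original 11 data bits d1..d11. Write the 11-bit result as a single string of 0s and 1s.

s1 (pos 1,3,5,7,9,11,13,15): 0⊕1⊕0⊕0⊕0⊕1⊕0⊕0 = 0
s2 (pos 2,3,6,7,10,11,14,15): 0⊕1⊕1⊕0⊕1⊕1⊕0⊕0 = 0
s4 (pos 4,5,6,7,12,13,14,15): 1⊕0⊕1⊕0⊕0⊕0⊕0⊕0 = 0
s8 (pos 8,9,10,11,12,13,14,15): 0⊕0⊕1⊕1⊕0⊕0⊕0⊕0 = 0
Syndrome s8…s1 = 0000 → no error.
Read data bits from positions 3,5,6,7,9,10,11,12,13,14,15: 10100110000

10100110000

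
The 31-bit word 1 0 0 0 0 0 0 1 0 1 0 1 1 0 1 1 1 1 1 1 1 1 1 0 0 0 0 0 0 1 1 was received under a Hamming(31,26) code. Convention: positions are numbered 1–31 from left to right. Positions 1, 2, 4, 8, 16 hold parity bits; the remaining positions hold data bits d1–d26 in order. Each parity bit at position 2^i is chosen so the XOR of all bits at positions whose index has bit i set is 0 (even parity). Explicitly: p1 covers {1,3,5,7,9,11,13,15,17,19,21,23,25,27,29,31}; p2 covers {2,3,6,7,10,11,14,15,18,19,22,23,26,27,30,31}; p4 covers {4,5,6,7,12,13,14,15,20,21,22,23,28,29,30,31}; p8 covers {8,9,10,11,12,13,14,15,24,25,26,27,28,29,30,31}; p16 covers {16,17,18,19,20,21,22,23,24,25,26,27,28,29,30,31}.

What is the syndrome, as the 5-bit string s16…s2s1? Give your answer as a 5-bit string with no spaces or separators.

01100

s1 (pos 1,3,5,7,9,11,13,15,17,19,21,23,25,27,29,31): 1⊕0⊕0⊕0⊕0⊕0⊕1⊕1⊕1⊕1⊕1⊕1⊕0⊕0⊕0⊕1 = 0
s2 (pos 2,3,6,7,10,11,14,15,18,19,22,23,26,27,30,31): 0⊕0⊕0⊕0⊕1⊕0⊕0⊕1⊕1⊕1⊕1⊕1⊕0⊕0⊕1⊕1 = 0
s4 (pos 4,5,6,7,12,13,14,15,20,21,22,23,28,29,30,31): 0⊕0⊕0⊕0⊕1⊕1⊕0⊕1⊕1⊕1⊕1⊕1⊕0⊕0⊕1⊕1 = 1
s8 (pos 8,9,10,11,12,13,14,15,24,25,26,27,28,29,30,31): 1⊕0⊕1⊕0⊕1⊕1⊕0⊕1⊕0⊕0⊕0⊕0⊕0⊕0⊕1⊕1 = 1
s16 (pos 16,17,18,19,20,21,22,23,24,25,26,27,28,29,30,31): 1⊕1⊕1⊕1⊕1⊕1⊕1⊕1⊕0⊕0⊕0⊕0⊕0⊕0⊕1⊕1 = 0
Syndrome s16…s1 = 01100 → error at position 12.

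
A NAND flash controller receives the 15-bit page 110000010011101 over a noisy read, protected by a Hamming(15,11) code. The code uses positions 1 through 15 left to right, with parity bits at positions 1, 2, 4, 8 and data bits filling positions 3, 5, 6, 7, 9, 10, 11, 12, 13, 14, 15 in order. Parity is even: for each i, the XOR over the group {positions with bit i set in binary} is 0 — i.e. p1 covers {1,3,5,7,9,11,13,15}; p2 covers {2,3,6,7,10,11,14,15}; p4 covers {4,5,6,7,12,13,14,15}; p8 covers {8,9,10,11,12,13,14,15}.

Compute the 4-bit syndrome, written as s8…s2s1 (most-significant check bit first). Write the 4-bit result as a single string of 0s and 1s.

s1 (pos 1,3,5,7,9,11,13,15): 1⊕0⊕0⊕0⊕0⊕1⊕1⊕1 = 0
s2 (pos 2,3,6,7,10,11,14,15): 1⊕0⊕0⊕0⊕0⊕1⊕0⊕1 = 1
s4 (pos 4,5,6,7,12,13,14,15): 0⊕0⊕0⊕0⊕1⊕1⊕0⊕1 = 1
s8 (pos 8,9,10,11,12,13,14,15): 1⊕0⊕0⊕1⊕1⊕1⊕0⊕1 = 1
Syndrome s8…s1 = 1110 → error at position 14.

1110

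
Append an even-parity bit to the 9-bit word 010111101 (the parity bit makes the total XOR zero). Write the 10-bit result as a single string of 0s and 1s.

0101111010

XOR of the 9 data bits: 0⊕1⊕0⊕1⊕1⊕1⊕1⊕0⊕1 = 0
Parity bit = 0 (so all 10 bits XOR to 0).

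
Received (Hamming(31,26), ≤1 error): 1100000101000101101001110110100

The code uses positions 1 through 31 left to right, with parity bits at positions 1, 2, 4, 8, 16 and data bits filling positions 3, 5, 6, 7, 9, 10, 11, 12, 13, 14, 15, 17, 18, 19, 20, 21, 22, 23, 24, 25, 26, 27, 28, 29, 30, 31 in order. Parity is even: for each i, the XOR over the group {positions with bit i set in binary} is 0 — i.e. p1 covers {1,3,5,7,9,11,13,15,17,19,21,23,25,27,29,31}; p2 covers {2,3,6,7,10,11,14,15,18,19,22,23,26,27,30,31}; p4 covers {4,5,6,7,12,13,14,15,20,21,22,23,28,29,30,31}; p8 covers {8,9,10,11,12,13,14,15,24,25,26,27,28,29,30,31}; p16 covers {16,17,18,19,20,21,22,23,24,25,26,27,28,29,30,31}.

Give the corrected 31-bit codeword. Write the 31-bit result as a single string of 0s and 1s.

1100000101000101101001100110100

s1 (pos 1,3,5,7,9,11,13,15,17,19,21,23,25,27,29,31): 1⊕0⊕0⊕0⊕0⊕0⊕0⊕0⊕1⊕1⊕0⊕1⊕0⊕1⊕1⊕0 = 0
s2 (pos 2,3,6,7,10,11,14,15,18,19,22,23,26,27,30,31): 1⊕0⊕0⊕0⊕1⊕0⊕1⊕0⊕0⊕1⊕1⊕1⊕1⊕1⊕0⊕0 = 0
s4 (pos 4,5,6,7,12,13,14,15,20,21,22,23,28,29,30,31): 0⊕0⊕0⊕0⊕0⊕0⊕1⊕0⊕0⊕0⊕1⊕1⊕0⊕1⊕0⊕0 = 0
s8 (pos 8,9,10,11,12,13,14,15,24,25,26,27,28,29,30,31): 1⊕0⊕1⊕0⊕0⊕0⊕1⊕0⊕1⊕0⊕1⊕1⊕0⊕1⊕0⊕0 = 1
s16 (pos 16,17,18,19,20,21,22,23,24,25,26,27,28,29,30,31): 1⊕1⊕0⊕1⊕0⊕0⊕1⊕1⊕1⊕0⊕1⊕1⊕0⊕1⊕0⊕0 = 1
Syndrome s16…s1 = 11000 → error at position 24.
Flip position 24: 1100000101000101101001110110100 → 1100000101000101101001100110100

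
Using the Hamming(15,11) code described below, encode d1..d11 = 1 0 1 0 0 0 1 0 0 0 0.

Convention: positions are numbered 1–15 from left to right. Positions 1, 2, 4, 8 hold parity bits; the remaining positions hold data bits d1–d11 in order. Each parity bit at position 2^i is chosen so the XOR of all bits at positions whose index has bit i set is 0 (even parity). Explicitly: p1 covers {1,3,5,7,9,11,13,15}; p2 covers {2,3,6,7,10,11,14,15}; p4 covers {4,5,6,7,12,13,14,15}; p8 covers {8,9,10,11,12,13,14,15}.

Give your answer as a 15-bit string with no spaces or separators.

011101010010000

Place data at non-parity positions: p1 p2 1 p4 0 1 0 p8 0 0 1 0 0 0 0
p1 (pos 1,3,5,7,9,11,13,15): XOR of data positions = 1⊕0⊕0⊕0⊕1⊕0⊕0 = 0
p2 (pos 2,3,6,7,10,11,14,15): XOR of data positions = 1⊕1⊕0⊕0⊕1⊕0⊕0 = 1
p4 (pos 4,5,6,7,12,13,14,15): XOR of data positions = 0⊕1⊕0⊕0⊕0⊕0⊕0 = 1
p8 (pos 8,9,10,11,12,13,14,15): XOR of data positions = 0⊕0⊕1⊕0⊕0⊕0⊕0 = 1
Codeword: 011101010010000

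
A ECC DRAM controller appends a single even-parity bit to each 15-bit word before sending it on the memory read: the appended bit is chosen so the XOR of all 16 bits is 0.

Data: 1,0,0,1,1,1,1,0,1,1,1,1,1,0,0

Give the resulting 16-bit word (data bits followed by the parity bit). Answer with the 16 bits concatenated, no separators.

XOR of the 15 data bits: 1⊕0⊕0⊕1⊕1⊕1⊕1⊕0⊕1⊕1⊕1⊕1⊕1⊕0⊕0 = 0
Parity bit = 0 (so all 16 bits XOR to 0).

1001111011111000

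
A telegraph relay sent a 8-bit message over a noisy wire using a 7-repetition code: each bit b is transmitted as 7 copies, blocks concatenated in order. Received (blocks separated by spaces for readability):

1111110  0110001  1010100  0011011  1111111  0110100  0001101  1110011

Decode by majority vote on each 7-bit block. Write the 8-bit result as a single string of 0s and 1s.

Block 1 (1111110): 6 ones → 1
Block 2 (0110001): 3 ones → 0
Block 3 (1010100): 3 ones → 0
Block 4 (0011011): 4 ones → 1
Block 5 (1111111): 7 ones → 1
Block 6 (0110100): 3 ones → 0
Block 7 (0001101): 3 ones → 0
Block 8 (1110011): 5 ones → 1

10011001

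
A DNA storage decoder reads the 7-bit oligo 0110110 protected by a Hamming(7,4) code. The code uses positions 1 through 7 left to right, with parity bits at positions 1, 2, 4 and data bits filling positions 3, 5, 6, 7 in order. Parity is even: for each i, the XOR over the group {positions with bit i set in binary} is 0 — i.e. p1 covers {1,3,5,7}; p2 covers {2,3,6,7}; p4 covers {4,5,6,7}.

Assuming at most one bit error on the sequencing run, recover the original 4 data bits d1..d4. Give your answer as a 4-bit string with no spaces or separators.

s1 (pos 1,3,5,7): 0⊕1⊕1⊕0 = 0
s2 (pos 2,3,6,7): 1⊕1⊕1⊕0 = 1
s4 (pos 4,5,6,7): 0⊕1⊕1⊕0 = 0
Syndrome s4…s1 = 010 → error at position 2.
Flip position 2: 0110110 → 0010110
Read data bits from positions 3,5,6,7: 1110

1110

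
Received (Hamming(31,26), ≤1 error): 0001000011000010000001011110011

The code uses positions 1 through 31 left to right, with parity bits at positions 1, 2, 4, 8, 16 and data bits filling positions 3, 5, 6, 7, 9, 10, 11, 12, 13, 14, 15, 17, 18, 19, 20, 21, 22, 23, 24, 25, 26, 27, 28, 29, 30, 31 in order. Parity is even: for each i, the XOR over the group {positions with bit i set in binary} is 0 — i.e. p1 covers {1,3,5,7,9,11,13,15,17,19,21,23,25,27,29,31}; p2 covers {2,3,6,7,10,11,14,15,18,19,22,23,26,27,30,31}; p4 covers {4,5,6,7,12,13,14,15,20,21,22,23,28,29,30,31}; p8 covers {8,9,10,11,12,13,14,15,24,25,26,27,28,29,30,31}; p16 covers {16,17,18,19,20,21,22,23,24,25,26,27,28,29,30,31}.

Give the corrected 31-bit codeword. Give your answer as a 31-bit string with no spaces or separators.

s1 (pos 1,3,5,7,9,11,13,15,17,19,21,23,25,27,29,31): 0⊕0⊕0⊕0⊕1⊕0⊕0⊕1⊕0⊕0⊕0⊕0⊕1⊕1⊕0⊕1 = 1
s2 (pos 2,3,6,7,10,11,14,15,18,19,22,23,26,27,30,31): 0⊕0⊕0⊕0⊕1⊕0⊕0⊕1⊕0⊕0⊕1⊕0⊕1⊕1⊕1⊕1 = 1
s4 (pos 4,5,6,7,12,13,14,15,20,21,22,23,28,29,30,31): 1⊕0⊕0⊕0⊕0⊕0⊕0⊕1⊕0⊕0⊕1⊕0⊕0⊕0⊕1⊕1 = 1
s8 (pos 8,9,10,11,12,13,14,15,24,25,26,27,28,29,30,31): 0⊕1⊕1⊕0⊕0⊕0⊕0⊕1⊕1⊕1⊕1⊕1⊕0⊕0⊕1⊕1 = 1
s16 (pos 16,17,18,19,20,21,22,23,24,25,26,27,28,29,30,31): 0⊕0⊕0⊕0⊕0⊕0⊕1⊕0⊕1⊕1⊕1⊕1⊕0⊕0⊕1⊕1 = 1
Syndrome s16…s1 = 11111 → error at position 31.
Flip position 31: 0001000011000010000001011110011 → 0001000011000010000001011110010

0001000011000010000001011110010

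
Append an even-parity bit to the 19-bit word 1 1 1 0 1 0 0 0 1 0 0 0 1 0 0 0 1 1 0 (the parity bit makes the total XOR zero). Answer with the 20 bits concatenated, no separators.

XOR of the 19 data bits: 1⊕1⊕1⊕0⊕1⊕0⊕0⊕0⊕1⊕0⊕0⊕0⊕1⊕0⊕0⊕0⊕1⊕1⊕0 = 0
Parity bit = 0 (so all 20 bits XOR to 0).

11101000100010001100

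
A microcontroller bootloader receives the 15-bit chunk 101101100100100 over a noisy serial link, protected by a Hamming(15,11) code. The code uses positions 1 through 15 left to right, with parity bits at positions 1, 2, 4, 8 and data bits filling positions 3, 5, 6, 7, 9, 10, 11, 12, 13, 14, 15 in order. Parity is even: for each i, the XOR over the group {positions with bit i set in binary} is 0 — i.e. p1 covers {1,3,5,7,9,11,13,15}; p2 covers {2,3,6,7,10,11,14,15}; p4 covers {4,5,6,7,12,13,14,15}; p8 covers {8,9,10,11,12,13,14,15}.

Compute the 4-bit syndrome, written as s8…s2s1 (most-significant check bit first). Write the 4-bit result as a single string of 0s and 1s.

0000

s1 (pos 1,3,5,7,9,11,13,15): 1⊕1⊕0⊕1⊕0⊕0⊕1⊕0 = 0
s2 (pos 2,3,6,7,10,11,14,15): 0⊕1⊕1⊕1⊕1⊕0⊕0⊕0 = 0
s4 (pos 4,5,6,7,12,13,14,15): 1⊕0⊕1⊕1⊕0⊕1⊕0⊕0 = 0
s8 (pos 8,9,10,11,12,13,14,15): 0⊕0⊕1⊕0⊕0⊕1⊕0⊕0 = 0
Syndrome s8…s1 = 0000 → no error.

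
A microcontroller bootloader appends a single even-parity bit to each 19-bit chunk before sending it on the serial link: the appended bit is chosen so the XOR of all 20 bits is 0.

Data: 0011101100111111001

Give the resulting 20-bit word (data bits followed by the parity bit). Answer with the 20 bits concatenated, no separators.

XOR of the 19 data bits: 0⊕0⊕1⊕1⊕1⊕0⊕1⊕1⊕0⊕0⊕1⊕1⊕1⊕1⊕1⊕1⊕0⊕0⊕1 = 0
Parity bit = 0 (so all 20 bits XOR to 0).

00111011001111110010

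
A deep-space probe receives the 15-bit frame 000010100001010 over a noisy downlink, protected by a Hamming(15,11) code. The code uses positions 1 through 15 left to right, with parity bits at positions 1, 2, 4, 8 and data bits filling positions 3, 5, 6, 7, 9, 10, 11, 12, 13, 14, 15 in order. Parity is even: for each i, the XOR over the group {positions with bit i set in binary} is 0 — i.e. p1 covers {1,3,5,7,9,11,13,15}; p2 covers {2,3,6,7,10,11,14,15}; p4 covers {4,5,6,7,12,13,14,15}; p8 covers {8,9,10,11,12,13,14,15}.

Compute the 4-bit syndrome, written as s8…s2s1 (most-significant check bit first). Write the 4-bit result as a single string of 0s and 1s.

0000

s1 (pos 1,3,5,7,9,11,13,15): 0⊕0⊕1⊕1⊕0⊕0⊕0⊕0 = 0
s2 (pos 2,3,6,7,10,11,14,15): 0⊕0⊕0⊕1⊕0⊕0⊕1⊕0 = 0
s4 (pos 4,5,6,7,12,13,14,15): 0⊕1⊕0⊕1⊕1⊕0⊕1⊕0 = 0
s8 (pos 8,9,10,11,12,13,14,15): 0⊕0⊕0⊕0⊕1⊕0⊕1⊕0 = 0
Syndrome s8…s1 = 0000 → no error.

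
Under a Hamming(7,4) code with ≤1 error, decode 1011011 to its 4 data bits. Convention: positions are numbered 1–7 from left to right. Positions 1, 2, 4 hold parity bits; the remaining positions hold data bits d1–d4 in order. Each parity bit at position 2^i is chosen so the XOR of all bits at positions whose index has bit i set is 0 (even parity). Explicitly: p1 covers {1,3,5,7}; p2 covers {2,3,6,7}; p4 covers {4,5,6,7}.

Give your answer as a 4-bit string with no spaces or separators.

s1 (pos 1,3,5,7): 1⊕1⊕0⊕1 = 1
s2 (pos 2,3,6,7): 0⊕1⊕1⊕1 = 1
s4 (pos 4,5,6,7): 1⊕0⊕1⊕1 = 1
Syndrome s4…s1 = 111 → error at position 7.
Flip position 7: 1011011 → 1011010
Read data bits from positions 3,5,6,7: 1010

1010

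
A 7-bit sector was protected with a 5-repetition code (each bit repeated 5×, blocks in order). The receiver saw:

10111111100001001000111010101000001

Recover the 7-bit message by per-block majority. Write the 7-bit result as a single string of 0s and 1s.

Block 1 (10111): 4 ones → 1
Block 2 (11110): 4 ones → 1
Block 3 (00010): 1 one → 0
Block 4 (01000): 1 one → 0
Block 5 (11101): 4 ones → 1
Block 6 (01010): 2 ones → 0
Block 7 (00001): 1 one → 0

1100100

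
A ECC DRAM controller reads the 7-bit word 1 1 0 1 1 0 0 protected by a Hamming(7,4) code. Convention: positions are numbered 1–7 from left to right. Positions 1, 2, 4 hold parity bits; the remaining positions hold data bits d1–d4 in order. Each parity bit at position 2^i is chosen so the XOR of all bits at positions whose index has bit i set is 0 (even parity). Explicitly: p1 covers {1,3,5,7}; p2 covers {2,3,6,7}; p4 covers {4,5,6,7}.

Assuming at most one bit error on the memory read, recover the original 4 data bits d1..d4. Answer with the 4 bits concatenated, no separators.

0100

s1 (pos 1,3,5,7): 1⊕0⊕1⊕0 = 0
s2 (pos 2,3,6,7): 1⊕0⊕0⊕0 = 1
s4 (pos 4,5,6,7): 1⊕1⊕0⊕0 = 0
Syndrome s4…s1 = 010 → error at position 2.
Flip position 2: 1101100 → 1001100
Read data bits from positions 3,5,6,7: 0100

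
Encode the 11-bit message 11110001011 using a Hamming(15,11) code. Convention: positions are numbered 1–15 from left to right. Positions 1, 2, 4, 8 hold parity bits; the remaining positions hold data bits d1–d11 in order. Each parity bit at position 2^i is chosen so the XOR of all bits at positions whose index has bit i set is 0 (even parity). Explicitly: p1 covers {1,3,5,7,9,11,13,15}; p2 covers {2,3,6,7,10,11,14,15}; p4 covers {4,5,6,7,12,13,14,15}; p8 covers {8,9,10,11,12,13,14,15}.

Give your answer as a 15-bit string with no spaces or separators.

011011110001011

Place data at non-parity positions: p1 p2 1 p4 1 1 1 p8 0 0 0 1 0 1 1
p1 (pos 1,3,5,7,9,11,13,15): XOR of data positions = 1⊕1⊕1⊕0⊕0⊕0⊕1 = 0
p2 (pos 2,3,6,7,10,11,14,15): XOR of data positions = 1⊕1⊕1⊕0⊕0⊕1⊕1 = 1
p4 (pos 4,5,6,7,12,13,14,15): XOR of data positions = 1⊕1⊕1⊕1⊕0⊕1⊕1 = 0
p8 (pos 8,9,10,11,12,13,14,15): XOR of data positions = 0⊕0⊕0⊕1⊕0⊕1⊕1 = 1
Codeword: 011011110001011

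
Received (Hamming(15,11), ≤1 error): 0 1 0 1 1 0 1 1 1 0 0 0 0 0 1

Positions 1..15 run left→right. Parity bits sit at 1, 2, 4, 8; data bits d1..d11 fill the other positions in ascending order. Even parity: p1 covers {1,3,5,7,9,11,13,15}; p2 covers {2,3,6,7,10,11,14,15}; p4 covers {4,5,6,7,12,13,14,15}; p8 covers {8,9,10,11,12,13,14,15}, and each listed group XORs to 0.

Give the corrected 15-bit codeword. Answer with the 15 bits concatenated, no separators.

s1 (pos 1,3,5,7,9,11,13,15): 0⊕0⊕1⊕1⊕1⊕0⊕0⊕1 = 0
s2 (pos 2,3,6,7,10,11,14,15): 1⊕0⊕0⊕1⊕0⊕0⊕0⊕1 = 1
s4 (pos 4,5,6,7,12,13,14,15): 1⊕1⊕0⊕1⊕0⊕0⊕0⊕1 = 0
s8 (pos 8,9,10,11,12,13,14,15): 1⊕1⊕0⊕0⊕0⊕0⊕0⊕1 = 1
Syndrome s8…s1 = 1010 → error at position 10.
Flip position 10: 010110111000001 → 010110111100001

010110111100001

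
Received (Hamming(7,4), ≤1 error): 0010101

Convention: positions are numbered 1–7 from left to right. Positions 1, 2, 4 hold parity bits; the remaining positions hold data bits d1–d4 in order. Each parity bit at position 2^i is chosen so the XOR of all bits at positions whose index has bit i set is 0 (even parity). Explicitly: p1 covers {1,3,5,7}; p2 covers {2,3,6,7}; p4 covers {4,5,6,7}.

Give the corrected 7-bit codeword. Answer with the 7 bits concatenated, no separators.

1010101

s1 (pos 1,3,5,7): 0⊕1⊕1⊕1 = 1
s2 (pos 2,3,6,7): 0⊕1⊕0⊕1 = 0
s4 (pos 4,5,6,7): 0⊕1⊕0⊕1 = 0
Syndrome s4…s1 = 001 → error at position 1.
Flip position 1: 0010101 → 1010101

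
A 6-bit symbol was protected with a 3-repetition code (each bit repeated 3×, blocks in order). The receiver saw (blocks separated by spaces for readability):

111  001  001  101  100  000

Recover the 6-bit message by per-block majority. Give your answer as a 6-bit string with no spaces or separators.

100100

Block 1 (111): 3 ones → 1
Block 2 (001): 1 one → 0
Block 3 (001): 1 one → 0
Block 4 (101): 2 ones → 1
Block 5 (100): 1 one → 0
Block 6 (000): 0 ones → 0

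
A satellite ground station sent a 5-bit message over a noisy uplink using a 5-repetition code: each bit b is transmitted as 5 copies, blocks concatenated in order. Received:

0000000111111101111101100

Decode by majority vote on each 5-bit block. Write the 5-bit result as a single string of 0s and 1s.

Block 1 (00000): 0 ones → 0
Block 2 (00111): 3 ones → 1
Block 3 (11110): 4 ones → 1
Block 4 (11111): 5 ones → 1
Block 5 (01100): 2 ones → 0

01110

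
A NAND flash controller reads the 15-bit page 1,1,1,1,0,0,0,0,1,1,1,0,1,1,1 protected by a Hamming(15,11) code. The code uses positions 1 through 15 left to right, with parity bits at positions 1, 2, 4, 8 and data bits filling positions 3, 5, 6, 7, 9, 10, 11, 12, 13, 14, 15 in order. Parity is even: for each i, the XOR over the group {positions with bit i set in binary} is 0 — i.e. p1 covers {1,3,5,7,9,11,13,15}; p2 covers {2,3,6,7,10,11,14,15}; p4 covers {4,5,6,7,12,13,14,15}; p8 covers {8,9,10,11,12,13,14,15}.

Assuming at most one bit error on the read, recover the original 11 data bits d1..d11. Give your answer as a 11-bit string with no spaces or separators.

10001110111

s1 (pos 1,3,5,7,9,11,13,15): 1⊕1⊕0⊕0⊕1⊕1⊕1⊕1 = 0
s2 (pos 2,3,6,7,10,11,14,15): 1⊕1⊕0⊕0⊕1⊕1⊕1⊕1 = 0
s4 (pos 4,5,6,7,12,13,14,15): 1⊕0⊕0⊕0⊕0⊕1⊕1⊕1 = 0
s8 (pos 8,9,10,11,12,13,14,15): 0⊕1⊕1⊕1⊕0⊕1⊕1⊕1 = 0
Syndrome s8…s1 = 0000 → no error.
Read data bits from positions 3,5,6,7,9,10,11,12,13,14,15: 10001110111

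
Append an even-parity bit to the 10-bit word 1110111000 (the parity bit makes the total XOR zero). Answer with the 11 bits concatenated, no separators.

XOR of the 10 data bits: 1⊕1⊕1⊕0⊕1⊕1⊕1⊕0⊕0⊕0 = 0
Parity bit = 0 (so all 11 bits XOR to 0).

11101110000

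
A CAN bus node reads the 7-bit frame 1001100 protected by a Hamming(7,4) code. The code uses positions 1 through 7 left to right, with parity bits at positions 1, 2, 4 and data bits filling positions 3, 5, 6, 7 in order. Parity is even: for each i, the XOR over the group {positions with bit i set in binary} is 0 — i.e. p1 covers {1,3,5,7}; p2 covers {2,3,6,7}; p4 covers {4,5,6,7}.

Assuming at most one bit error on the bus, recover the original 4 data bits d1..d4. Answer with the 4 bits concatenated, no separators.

s1 (pos 1,3,5,7): 1⊕0⊕1⊕0 = 0
s2 (pos 2,3,6,7): 0⊕0⊕0⊕0 = 0
s4 (pos 4,5,6,7): 1⊕1⊕0⊕0 = 0
Syndrome s4…s1 = 000 → no error.
Read data bits from positions 3,5,6,7: 0100

0100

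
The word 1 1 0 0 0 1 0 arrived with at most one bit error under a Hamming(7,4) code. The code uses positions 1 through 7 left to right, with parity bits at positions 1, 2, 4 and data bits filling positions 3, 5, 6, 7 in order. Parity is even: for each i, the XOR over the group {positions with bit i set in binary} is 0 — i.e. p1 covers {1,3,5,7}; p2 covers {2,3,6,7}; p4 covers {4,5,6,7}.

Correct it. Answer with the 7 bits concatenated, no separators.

s1 (pos 1,3,5,7): 1⊕0⊕0⊕0 = 1
s2 (pos 2,3,6,7): 1⊕0⊕1⊕0 = 0
s4 (pos 4,5,6,7): 0⊕0⊕1⊕0 = 1
Syndrome s4…s1 = 101 → error at position 5.
Flip position 5: 1100010 → 1100110

1100110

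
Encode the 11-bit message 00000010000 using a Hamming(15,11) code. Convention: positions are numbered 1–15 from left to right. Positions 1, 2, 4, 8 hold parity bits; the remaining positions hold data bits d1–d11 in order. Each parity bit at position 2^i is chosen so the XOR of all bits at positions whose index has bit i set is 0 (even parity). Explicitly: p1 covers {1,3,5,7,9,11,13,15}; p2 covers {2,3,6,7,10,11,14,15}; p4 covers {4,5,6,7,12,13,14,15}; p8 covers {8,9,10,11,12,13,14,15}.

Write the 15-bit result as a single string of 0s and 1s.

110000010010000

Place data at non-parity positions: p1 p2 0 p4 0 0 0 p8 0 0 1 0 0 0 0
p1 (pos 1,3,5,7,9,11,13,15): XOR of data positions = 0⊕0⊕0⊕0⊕1⊕0⊕0 = 1
p2 (pos 2,3,6,7,10,11,14,15): XOR of data positions = 0⊕0⊕0⊕0⊕1⊕0⊕0 = 1
p4 (pos 4,5,6,7,12,13,14,15): XOR of data positions = 0⊕0⊕0⊕0⊕0⊕0⊕0 = 0
p8 (pos 8,9,10,11,12,13,14,15): XOR of data positions = 0⊕0⊕1⊕0⊕0⊕0⊕0 = 1
Codeword: 110000010010000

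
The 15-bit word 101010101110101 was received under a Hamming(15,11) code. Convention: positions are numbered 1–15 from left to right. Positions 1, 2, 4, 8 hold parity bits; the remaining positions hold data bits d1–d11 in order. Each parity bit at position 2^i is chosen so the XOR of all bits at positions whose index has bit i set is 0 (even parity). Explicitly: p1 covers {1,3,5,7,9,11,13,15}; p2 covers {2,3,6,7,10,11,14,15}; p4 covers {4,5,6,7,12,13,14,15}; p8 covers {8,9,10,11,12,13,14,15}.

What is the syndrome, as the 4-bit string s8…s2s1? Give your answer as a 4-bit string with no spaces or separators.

s1 (pos 1,3,5,7,9,11,13,15): 1⊕1⊕1⊕1⊕1⊕1⊕1⊕1 = 0
s2 (pos 2,3,6,7,10,11,14,15): 0⊕1⊕0⊕1⊕1⊕1⊕0⊕1 = 1
s4 (pos 4,5,6,7,12,13,14,15): 0⊕1⊕0⊕1⊕0⊕1⊕0⊕1 = 0
s8 (pos 8,9,10,11,12,13,14,15): 0⊕1⊕1⊕1⊕0⊕1⊕0⊕1 = 1
Syndrome s8…s1 = 1010 → error at position 10.

1010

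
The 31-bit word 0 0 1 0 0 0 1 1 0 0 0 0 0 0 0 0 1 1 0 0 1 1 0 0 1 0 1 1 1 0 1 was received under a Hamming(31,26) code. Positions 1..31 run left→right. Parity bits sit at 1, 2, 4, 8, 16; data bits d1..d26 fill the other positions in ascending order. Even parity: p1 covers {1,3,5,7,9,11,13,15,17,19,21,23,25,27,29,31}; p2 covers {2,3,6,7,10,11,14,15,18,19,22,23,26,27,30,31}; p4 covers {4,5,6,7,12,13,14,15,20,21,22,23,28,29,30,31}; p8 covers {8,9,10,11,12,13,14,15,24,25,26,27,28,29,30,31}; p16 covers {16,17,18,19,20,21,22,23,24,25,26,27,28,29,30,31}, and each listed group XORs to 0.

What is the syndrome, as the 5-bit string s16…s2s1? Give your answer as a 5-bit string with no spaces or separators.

s1 (pos 1,3,5,7,9,11,13,15,17,19,21,23,25,27,29,31): 0⊕1⊕0⊕1⊕0⊕0⊕0⊕0⊕1⊕0⊕1⊕0⊕1⊕1⊕1⊕1 = 0
s2 (pos 2,3,6,7,10,11,14,15,18,19,22,23,26,27,30,31): 0⊕1⊕0⊕1⊕0⊕0⊕0⊕0⊕1⊕0⊕1⊕0⊕0⊕1⊕0⊕1 = 0
s4 (pos 4,5,6,7,12,13,14,15,20,21,22,23,28,29,30,31): 0⊕0⊕0⊕1⊕0⊕0⊕0⊕0⊕0⊕1⊕1⊕0⊕1⊕1⊕0⊕1 = 0
s8 (pos 8,9,10,11,12,13,14,15,24,25,26,27,28,29,30,31): 1⊕0⊕0⊕0⊕0⊕0⊕0⊕0⊕0⊕1⊕0⊕1⊕1⊕1⊕0⊕1 = 0
s16 (pos 16,17,18,19,20,21,22,23,24,25,26,27,28,29,30,31): 0⊕1⊕1⊕0⊕0⊕1⊕1⊕0⊕0⊕1⊕0⊕1⊕1⊕1⊕0⊕1 = 1
Syndrome s16…s1 = 10000 → error at position 16.

10000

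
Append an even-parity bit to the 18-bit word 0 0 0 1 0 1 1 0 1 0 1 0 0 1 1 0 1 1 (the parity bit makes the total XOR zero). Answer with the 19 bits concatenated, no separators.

XOR of the 18 data bits: 0⊕0⊕0⊕1⊕0⊕1⊕1⊕0⊕1⊕0⊕1⊕0⊕0⊕1⊕1⊕0⊕1⊕1 = 1
Parity bit = 1 (so all 19 bits XOR to 0).

0001011010100110111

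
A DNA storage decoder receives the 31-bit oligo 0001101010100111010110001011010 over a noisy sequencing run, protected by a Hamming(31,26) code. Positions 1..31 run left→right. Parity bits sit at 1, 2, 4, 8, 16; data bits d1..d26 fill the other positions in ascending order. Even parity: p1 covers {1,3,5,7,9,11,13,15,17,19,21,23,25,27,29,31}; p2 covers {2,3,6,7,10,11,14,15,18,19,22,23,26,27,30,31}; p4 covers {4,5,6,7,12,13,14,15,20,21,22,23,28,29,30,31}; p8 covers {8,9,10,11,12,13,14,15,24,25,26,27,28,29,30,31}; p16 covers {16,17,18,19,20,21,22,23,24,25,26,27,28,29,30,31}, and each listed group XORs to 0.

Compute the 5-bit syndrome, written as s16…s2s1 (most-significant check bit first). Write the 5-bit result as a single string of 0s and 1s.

00110

s1 (pos 1,3,5,7,9,11,13,15,17,19,21,23,25,27,29,31): 0⊕0⊕1⊕1⊕1⊕1⊕0⊕1⊕0⊕0⊕1⊕0⊕1⊕1⊕0⊕0 = 0
s2 (pos 2,3,6,7,10,11,14,15,18,19,22,23,26,27,30,31): 0⊕0⊕0⊕1⊕0⊕1⊕1⊕1⊕1⊕0⊕0⊕0⊕0⊕1⊕1⊕0 = 1
s4 (pos 4,5,6,7,12,13,14,15,20,21,22,23,28,29,30,31): 1⊕1⊕0⊕1⊕0⊕0⊕1⊕1⊕1⊕1⊕0⊕0⊕1⊕0⊕1⊕0 = 1
s8 (pos 8,9,10,11,12,13,14,15,24,25,26,27,28,29,30,31): 0⊕1⊕0⊕1⊕0⊕0⊕1⊕1⊕0⊕1⊕0⊕1⊕1⊕0⊕1⊕0 = 0
s16 (pos 16,17,18,19,20,21,22,23,24,25,26,27,28,29,30,31): 1⊕0⊕1⊕0⊕1⊕1⊕0⊕0⊕0⊕1⊕0⊕1⊕1⊕0⊕1⊕0 = 0
Syndrome s16…s1 = 00110 → error at position 6.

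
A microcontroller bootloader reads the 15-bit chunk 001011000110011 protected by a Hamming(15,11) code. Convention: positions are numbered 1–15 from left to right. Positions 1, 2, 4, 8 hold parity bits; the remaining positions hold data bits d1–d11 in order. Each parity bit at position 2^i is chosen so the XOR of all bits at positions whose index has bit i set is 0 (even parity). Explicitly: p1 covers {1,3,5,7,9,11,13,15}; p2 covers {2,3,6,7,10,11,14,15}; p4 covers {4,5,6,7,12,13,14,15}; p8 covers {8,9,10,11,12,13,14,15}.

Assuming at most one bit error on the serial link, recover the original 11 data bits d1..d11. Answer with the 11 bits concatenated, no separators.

11100110011

s1 (pos 1,3,5,7,9,11,13,15): 0⊕1⊕1⊕0⊕0⊕1⊕0⊕1 = 0
s2 (pos 2,3,6,7,10,11,14,15): 0⊕1⊕1⊕0⊕1⊕1⊕1⊕1 = 0
s4 (pos 4,5,6,7,12,13,14,15): 0⊕1⊕1⊕0⊕0⊕0⊕1⊕1 = 0
s8 (pos 8,9,10,11,12,13,14,15): 0⊕0⊕1⊕1⊕0⊕0⊕1⊕1 = 0
Syndrome s8…s1 = 0000 → no error.
Read data bits from positions 3,5,6,7,9,10,11,12,13,14,15: 11100110011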